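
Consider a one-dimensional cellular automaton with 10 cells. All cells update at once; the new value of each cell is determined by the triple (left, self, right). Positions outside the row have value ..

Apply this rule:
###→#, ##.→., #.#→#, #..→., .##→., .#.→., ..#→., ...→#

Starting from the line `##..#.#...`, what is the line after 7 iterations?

..#..###..

iteration 1: .....#..##
iteration 2: ####......
iteration 3: .##..#####
iteration 4: ......###.
iteration 5: #####..#..
iteration 6: .###.....#
iteration 7: ..#..###..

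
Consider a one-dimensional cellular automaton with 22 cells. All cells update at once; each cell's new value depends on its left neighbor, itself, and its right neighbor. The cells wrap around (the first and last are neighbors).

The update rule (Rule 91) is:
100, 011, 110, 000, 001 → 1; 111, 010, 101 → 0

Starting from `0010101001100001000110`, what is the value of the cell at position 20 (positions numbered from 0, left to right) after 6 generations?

0

1100000111111110111111
0111111100000010100000
1100000111111100011111
0111111100000111110000
1100000111111100011111  (repeats generation 3; period 2)
generation 6: 0111111100000111110000
position 20 holds 0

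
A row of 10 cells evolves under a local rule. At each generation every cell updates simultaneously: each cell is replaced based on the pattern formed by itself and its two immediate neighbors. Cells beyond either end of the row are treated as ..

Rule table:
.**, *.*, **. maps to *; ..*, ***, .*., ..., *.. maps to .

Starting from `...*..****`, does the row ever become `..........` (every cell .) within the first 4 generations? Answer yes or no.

......*..*
..........
all cells are . at generation 2

yes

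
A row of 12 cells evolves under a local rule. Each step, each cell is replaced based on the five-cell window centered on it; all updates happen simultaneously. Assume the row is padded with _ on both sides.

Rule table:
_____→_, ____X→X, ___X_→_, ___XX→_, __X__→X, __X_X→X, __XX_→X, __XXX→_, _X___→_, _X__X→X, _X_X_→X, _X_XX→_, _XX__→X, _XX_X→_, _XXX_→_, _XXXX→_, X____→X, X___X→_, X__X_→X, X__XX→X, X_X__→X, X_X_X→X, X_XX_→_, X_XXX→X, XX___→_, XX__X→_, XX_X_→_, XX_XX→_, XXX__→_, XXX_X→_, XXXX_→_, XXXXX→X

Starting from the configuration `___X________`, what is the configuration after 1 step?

_X_X_X______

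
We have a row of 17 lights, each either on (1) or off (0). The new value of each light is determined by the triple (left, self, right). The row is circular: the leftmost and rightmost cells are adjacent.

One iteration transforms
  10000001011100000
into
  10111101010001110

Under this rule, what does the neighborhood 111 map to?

0

At position 10 the neighborhood is 111; the next row has 0 there.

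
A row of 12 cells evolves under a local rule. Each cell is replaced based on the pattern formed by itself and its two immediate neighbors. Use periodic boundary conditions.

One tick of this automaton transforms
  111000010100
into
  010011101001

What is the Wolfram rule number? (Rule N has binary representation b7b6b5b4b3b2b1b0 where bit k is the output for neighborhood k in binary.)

position 1: 111 → 1  (bit 7 = 1)
position 2: 110 → 0  (bit 6 = 0)
position 8: 101 → 1  (bit 5 = 1)
position 3: 100 → 0  (bit 4 = 0)
position 0: 011 → 0  (bit 3 = 0)
position 7: 010 → 0  (bit 2 = 0)
position 6: 001 → 1  (bit 1 = 1)
position 4: 000 → 1  (bit 0 = 1)
bits b7..b0 = 10100011 = 163

163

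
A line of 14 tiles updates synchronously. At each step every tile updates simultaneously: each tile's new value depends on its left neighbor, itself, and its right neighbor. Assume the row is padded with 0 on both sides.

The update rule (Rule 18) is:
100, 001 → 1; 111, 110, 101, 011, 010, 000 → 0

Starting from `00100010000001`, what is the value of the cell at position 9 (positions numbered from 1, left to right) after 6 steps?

01010101000010
10000000100101
01000001011000
10100010000100
00010101001010
00100000110001
position 9 holds 1

1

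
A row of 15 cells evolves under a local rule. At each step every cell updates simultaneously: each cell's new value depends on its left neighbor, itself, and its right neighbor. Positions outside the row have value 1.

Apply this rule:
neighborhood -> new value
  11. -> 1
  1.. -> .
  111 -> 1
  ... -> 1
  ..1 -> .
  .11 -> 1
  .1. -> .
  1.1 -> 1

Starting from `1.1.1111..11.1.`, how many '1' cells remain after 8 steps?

11.11111..111.1
11111111..11111
11111111..11111  (fixed point — unchanged through step 8)
count of 1: 13

13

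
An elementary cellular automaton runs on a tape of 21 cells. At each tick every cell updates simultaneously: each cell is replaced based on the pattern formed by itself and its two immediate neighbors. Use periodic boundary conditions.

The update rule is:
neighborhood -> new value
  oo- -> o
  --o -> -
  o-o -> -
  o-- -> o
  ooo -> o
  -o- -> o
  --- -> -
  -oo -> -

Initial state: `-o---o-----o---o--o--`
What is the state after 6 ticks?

-oo--oo----oo--oo-oo-
--oo--oo----oo--o--oo
o--oo--oo----oo-oo--o
oo--oo--oo----o--oo--
-oo--oo--oo---oo--oo-
--oo--oo--oo---oo--oo

--oo--oo--oo---oo--oo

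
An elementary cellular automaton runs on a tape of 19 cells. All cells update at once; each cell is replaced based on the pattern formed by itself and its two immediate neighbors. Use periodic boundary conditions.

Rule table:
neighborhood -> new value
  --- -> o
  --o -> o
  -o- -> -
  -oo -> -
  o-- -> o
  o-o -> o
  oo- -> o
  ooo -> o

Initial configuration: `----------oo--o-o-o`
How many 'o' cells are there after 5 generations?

15

oooooooooo-ooo-o-o-
-oooooooooo-ooo-o-o
o-oooooooooo-ooo-o-
-o-oooooooooo-ooo-o
o-o-oooooooooo-ooo-
count of o: 15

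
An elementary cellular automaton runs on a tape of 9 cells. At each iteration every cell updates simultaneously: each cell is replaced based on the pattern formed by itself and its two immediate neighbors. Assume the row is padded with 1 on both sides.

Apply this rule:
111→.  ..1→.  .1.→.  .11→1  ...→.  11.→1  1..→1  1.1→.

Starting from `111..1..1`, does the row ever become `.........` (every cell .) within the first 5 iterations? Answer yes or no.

iteration 1: ..11..1.1
iteration 2: 1.111...1
iteration 3: 1.1.11..1
iteration 4: 1...111.1
iteration 5: 11..1.1.1
iteration 5 is 11..1.1.1, still not uniform .

no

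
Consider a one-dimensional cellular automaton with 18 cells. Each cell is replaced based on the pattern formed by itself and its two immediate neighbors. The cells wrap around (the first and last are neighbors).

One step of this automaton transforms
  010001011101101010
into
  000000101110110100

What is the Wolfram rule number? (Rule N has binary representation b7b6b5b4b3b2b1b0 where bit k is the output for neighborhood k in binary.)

position 8: 111 → 1  (bit 7 = 1)
position 9: 110 → 1  (bit 6 = 1)
position 6: 101 → 1  (bit 5 = 1)
position 2: 100 → 0  (bit 4 = 0)
position 7: 011 → 0  (bit 3 = 0)
position 1: 010 → 0  (bit 2 = 0)
position 0: 001 → 0  (bit 1 = 0)
position 3: 000 → 0  (bit 0 = 0)
bits b7..b0 = 11100000 = 224

224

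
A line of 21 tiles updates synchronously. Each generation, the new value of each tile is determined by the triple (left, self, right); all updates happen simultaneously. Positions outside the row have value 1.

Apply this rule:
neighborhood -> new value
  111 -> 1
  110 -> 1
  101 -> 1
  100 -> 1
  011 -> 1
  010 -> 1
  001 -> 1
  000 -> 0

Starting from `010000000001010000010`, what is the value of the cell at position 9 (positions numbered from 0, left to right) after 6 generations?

1

generation 1: 111000000011111000111
generation 2: 111100000111111101111
generation 3: 111110001111111111111
generation 4: 111111011111111111111
generation 5: 111111111111111111111
generation 6: 111111111111111111111
position 9 holds 1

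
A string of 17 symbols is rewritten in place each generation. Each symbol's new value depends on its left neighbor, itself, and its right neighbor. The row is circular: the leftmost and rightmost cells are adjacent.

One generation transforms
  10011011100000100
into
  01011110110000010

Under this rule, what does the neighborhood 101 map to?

1

At position 5 the neighborhood is 101; the next row has 1 there.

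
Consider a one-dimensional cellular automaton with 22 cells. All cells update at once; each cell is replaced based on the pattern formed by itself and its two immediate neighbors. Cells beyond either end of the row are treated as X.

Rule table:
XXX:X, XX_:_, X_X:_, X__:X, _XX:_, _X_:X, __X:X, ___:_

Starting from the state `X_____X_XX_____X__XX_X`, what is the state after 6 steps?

_X___XX___X___XXXX____
_XX_X__X_XXX_X_XX_X__X
____XXXX__X__X____XXX_
X__X_XX_XXXXXXX__X_X__
_XXX_____XXXXX_XXX_XXX
__X_X___X_XXX___X___XX

__X_X___X_XXX___X___XX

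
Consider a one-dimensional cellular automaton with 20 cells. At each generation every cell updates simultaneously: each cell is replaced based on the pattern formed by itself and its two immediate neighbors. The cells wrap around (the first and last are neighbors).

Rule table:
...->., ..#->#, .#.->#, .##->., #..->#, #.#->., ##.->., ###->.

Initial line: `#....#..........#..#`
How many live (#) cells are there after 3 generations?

8

.#..###........####.
####...#......#....#
....#.###....###..#.
count of #: 8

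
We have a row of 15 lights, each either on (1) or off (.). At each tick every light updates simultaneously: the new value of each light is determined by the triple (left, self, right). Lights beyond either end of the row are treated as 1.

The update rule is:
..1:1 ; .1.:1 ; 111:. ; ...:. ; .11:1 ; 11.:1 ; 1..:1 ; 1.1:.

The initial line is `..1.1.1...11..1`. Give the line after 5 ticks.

111.1.11.111111
..1.1.11.1.....
111.1.11.11...1
..1.1.11.111.11
111.1.11.1.1.1.

111.1.11.1.1.1.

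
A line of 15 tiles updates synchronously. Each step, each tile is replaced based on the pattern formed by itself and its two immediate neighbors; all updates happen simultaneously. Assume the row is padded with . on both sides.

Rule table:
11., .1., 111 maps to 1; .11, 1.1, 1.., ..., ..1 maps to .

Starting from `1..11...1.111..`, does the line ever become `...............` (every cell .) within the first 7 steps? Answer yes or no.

no

step 1: 1...1...1..11..
step 2: 1...1...1...1..
step 3: 1...1...1...1..  (fixed point — unchanged through step 7)
step 7 is 1...1...1...1.., still not uniform .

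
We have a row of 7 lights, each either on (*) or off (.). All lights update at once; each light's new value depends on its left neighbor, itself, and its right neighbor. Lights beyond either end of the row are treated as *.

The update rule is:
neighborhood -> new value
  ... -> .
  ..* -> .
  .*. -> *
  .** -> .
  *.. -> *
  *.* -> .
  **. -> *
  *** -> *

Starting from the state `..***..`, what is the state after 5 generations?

****.*.

generation 1: *..***.
generation 2: **..**.
generation 3: ***..*.
generation 4: ****.*.
generation 5: ****.*.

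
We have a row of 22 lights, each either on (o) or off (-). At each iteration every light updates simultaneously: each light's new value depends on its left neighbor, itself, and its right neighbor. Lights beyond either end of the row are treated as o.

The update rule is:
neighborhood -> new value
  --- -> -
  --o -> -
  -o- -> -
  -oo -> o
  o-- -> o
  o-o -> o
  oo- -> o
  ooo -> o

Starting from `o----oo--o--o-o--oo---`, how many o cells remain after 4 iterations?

iteration 1: oo---ooo--o--o-o-ooo--
iteration 2: ooo--oooo--o--o-ooooo-
iteration 3: oooo-ooooo--o--ooooooo
iteration 4: ooooooooooo--o-ooooooo
count of o: 19

19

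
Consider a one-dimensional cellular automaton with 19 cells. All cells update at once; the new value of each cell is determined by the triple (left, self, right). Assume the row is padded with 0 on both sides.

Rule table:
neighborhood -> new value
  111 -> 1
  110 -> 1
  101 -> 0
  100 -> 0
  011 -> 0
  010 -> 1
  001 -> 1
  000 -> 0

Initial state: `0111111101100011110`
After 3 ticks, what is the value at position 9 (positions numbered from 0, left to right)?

tick 1: 1011111100100101110
tick 2: 1001111101101100110
tick 3: 1010111100100101010
position 9 holds 0

0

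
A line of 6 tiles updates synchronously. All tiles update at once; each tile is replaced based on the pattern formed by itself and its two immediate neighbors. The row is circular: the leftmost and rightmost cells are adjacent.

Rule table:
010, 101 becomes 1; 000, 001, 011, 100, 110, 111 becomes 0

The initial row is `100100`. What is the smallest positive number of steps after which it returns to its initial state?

1

100100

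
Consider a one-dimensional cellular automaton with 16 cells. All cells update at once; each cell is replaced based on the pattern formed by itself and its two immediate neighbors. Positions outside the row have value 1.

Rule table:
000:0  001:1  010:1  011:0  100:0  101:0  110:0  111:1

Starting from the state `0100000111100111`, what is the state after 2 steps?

0100011000011001

0100001011001011
0100011000011001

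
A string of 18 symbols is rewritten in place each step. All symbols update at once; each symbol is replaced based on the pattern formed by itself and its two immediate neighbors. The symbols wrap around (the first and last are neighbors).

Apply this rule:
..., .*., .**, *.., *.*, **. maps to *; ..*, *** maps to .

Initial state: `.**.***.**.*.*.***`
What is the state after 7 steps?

....******.*...***

step 1: *****.**********.*
step 2: ....***........***
step 3: ***.*.********.*.*
step 4: ..*****......*****
step 5: *.*...******.*...*
step 6: *****.*....*****.*
step 7: ....******.*...***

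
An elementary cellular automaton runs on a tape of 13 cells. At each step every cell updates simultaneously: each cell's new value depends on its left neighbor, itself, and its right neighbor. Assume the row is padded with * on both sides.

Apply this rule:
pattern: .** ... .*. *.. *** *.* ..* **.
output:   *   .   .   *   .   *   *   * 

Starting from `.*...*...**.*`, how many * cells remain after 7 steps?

10

step 1: *.*.*.*.*****
step 2: **.*.*.**....
step 3: .**.*.****..*
step 4: ****.**..****
step 5: ...*******...
step 6: *.**.....**.*
step 7: *****...*****
count of *: 10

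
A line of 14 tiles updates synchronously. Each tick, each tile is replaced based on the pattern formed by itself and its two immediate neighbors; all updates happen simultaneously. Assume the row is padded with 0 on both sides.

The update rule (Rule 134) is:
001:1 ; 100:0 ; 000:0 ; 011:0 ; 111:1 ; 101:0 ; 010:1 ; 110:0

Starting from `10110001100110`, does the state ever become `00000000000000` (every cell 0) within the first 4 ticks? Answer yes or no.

tick 1: 10000010001000
tick 2: 10000110011000
tick 3: 10001000100000
tick 4: 10011001100000
tick 4 is 10011001100000, still not uniform 0

no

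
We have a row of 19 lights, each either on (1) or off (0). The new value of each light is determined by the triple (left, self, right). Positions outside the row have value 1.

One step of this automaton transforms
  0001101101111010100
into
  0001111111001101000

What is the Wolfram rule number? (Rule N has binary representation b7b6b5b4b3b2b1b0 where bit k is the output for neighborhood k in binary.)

position 10: 111 → 0  (bit 7 = 0)
position 4: 110 → 1  (bit 6 = 1)
position 5: 101 → 1  (bit 5 = 1)
position 0: 100 → 0  (bit 4 = 0)
position 3: 011 → 1  (bit 3 = 1)
position 14: 010 → 0  (bit 2 = 0)
position 2: 001 → 0  (bit 1 = 0)
position 1: 000 → 0  (bit 0 = 0)
bits b7..b0 = 01101000 = 104

104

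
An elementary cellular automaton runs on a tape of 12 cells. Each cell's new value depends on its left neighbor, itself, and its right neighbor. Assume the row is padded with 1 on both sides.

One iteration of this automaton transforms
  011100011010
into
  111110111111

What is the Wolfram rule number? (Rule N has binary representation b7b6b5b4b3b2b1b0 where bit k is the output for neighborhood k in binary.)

position 2: 111 → 1  (bit 7 = 1)
position 3: 110 → 1  (bit 6 = 1)
position 0: 101 → 1  (bit 5 = 1)
position 4: 100 → 1  (bit 4 = 1)
position 1: 011 → 1  (bit 3 = 1)
position 10: 010 → 1  (bit 2 = 1)
position 6: 001 → 1  (bit 1 = 1)
position 5: 000 → 0  (bit 0 = 0)
bits b7..b0 = 11111110 = 254

254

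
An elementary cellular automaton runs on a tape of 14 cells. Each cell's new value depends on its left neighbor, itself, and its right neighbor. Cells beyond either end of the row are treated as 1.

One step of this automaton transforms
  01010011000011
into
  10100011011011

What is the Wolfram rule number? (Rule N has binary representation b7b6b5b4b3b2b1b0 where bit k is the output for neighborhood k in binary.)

233

position 13: 111 → 1  (bit 7 = 1)
position 7: 110 → 1  (bit 6 = 1)
position 0: 101 → 1  (bit 5 = 1)
position 4: 100 → 0  (bit 4 = 0)
position 6: 011 → 1  (bit 3 = 1)
position 1: 010 → 0  (bit 2 = 0)
position 5: 001 → 0  (bit 1 = 0)
position 9: 000 → 1  (bit 0 = 1)
bits b7..b0 = 11101001 = 233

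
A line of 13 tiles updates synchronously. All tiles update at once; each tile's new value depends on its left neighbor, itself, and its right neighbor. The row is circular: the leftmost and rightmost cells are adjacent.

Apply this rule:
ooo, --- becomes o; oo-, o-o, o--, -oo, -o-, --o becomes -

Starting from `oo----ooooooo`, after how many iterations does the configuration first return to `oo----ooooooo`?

iteration 1: o--oo--oooooo
iteration 2: --------ooooo
iteration 3: -oooooo--ooo-
iteration 4: --oooo----o--
iteration 5: o--oo--oo---o
iteration 6: ----------o--
iteration 7: ooooooooo---o
iteration 8: oooooooo--o--
iteration 9: -oooooo------
iteration 10: --oooo--ooooo
iteration 11: ---oo----ooo-
iteration 12: oo----oo--o--
iteration 13: ---oo--------
iteration 14: oo----ooooooo

14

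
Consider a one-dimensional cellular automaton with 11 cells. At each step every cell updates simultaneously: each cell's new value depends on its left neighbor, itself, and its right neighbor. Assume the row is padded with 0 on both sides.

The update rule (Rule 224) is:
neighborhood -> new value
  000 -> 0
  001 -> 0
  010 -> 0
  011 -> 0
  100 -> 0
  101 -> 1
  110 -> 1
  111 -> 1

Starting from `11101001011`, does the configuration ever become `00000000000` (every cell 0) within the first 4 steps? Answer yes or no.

01110000101
00110000010
00010000000
00000000000
all cells are 0 at step 4

yes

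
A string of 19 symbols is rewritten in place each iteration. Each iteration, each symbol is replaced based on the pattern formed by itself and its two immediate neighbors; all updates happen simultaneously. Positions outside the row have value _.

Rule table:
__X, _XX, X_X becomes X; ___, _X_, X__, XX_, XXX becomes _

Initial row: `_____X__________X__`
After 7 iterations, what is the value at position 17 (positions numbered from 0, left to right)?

_

iteration 1: ____X__________X___
iteration 2: ___X__________X____
iteration 3: __X__________X_____
iteration 4: _X__________X______
iteration 5: X__________X_______
iteration 6: __________X________
iteration 7: _________X_________
position 17 holds _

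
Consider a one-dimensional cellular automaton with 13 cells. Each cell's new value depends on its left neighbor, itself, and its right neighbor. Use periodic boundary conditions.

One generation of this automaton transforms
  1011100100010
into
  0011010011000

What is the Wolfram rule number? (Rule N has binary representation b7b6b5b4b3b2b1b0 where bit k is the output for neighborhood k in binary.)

153

position 3: 111 → 1  (bit 7 = 1)
position 4: 110 → 0  (bit 6 = 0)
position 1: 101 → 0  (bit 5 = 0)
position 5: 100 → 1  (bit 4 = 1)
position 2: 011 → 1  (bit 3 = 1)
position 0: 010 → 0  (bit 2 = 0)
position 6: 001 → 0  (bit 1 = 0)
position 9: 000 → 1  (bit 0 = 1)
bits b7..b0 = 10011001 = 153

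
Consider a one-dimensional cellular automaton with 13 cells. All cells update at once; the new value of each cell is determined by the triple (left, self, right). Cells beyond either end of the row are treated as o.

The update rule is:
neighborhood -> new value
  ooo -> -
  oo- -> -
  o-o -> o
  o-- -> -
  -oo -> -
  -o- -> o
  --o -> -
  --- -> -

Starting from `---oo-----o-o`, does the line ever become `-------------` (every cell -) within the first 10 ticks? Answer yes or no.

yes

tick 1: ----------oo-
tick 2: ------------o
tick 3: -------------
all cells are - at tick 3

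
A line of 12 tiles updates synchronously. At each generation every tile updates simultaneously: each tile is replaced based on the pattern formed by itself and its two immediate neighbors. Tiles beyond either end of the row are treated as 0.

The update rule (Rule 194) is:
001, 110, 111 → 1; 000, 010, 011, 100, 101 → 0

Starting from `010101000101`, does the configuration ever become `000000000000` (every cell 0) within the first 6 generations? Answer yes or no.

generation 1: 100000001000
generation 2: 000000010000
generation 3: 000000100000
generation 4: 000001000000
generation 5: 000010000000
generation 6: 000100000000
generation 6 is 000100000000, still not uniform 0

no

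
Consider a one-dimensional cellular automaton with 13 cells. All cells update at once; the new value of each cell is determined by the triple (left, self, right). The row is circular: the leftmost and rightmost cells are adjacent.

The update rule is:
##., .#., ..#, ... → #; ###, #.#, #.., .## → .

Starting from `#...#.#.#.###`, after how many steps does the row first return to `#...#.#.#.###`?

2

step 1: #.###.#.#....
step 2: #...#.#.#.###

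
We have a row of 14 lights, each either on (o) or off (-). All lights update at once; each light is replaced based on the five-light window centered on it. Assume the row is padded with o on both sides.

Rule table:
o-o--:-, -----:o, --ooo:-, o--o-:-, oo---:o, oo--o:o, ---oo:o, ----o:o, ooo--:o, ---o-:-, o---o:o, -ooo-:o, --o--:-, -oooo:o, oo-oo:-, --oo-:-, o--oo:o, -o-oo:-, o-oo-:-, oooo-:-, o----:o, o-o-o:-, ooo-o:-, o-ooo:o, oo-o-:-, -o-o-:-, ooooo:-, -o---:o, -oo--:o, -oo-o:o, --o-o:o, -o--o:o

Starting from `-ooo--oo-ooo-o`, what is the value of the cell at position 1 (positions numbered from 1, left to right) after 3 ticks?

-

-ooooo-o-oo--o
-oo-------ooo-
--oooooooo-o--
position 1 holds -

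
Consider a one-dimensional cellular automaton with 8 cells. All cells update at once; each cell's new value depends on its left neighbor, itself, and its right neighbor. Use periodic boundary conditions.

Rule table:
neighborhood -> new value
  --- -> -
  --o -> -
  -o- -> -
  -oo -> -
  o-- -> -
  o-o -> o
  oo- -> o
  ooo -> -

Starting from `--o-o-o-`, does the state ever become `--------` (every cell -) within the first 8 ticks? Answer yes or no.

yes

tick 1: ---o-o--
tick 2: ----o---
tick 3: --------
all cells are - at tick 3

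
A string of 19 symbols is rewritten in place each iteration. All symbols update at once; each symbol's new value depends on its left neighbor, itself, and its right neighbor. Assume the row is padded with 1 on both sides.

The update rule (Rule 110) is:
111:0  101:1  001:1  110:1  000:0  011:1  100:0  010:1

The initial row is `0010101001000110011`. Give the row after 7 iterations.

0000001011011011111

0111111011001110110
1100001111011011111
0100011001111110000
1100111011000010001
0101101111000110011
1111111001001110110
0000001011011011111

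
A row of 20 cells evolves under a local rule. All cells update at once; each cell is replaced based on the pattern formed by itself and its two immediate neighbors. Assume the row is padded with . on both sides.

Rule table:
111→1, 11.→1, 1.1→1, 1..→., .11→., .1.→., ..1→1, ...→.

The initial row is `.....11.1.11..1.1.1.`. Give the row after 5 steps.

1.1.1.1.1.11.1......

....1.11.1.1.1.1.1..
...1.1.11.1.1.1.1...
..1.1.1.11.1.1.1....
.1.1.1.1.11.1.1.....
1.1.1.1.1.11.1......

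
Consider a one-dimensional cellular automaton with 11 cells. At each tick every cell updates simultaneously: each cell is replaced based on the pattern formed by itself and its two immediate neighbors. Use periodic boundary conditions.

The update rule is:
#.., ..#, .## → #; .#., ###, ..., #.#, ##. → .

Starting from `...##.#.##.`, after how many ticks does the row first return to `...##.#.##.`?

tick 1: ..##....#.#
tick 2: ###.#..#...
tick 3: #....##.#.#
tick 4: .#..##....#
tick 5: ..###.#..#.
tick 6: .##....##.#
tick 7: .#.#..##...
tick 8: #...###.#..
tick 9: .#.##....##
tick 10: ...#.#..##.
tick 11: ..#...###.#
tick 12: ##.#.##....
tick 13: #....#.#..#
tick 14: .#..#...###
tick 15: ..##.#.##..
tick 16: .##....#.#.
tick 17: ##.#..#...#
tick 18: ....##.#.##
tick 19: #..##....#.
tick 20: .###.#..#..
tick 21: ##....##.#.
tick 22: #.#..##....
tick 23: ...###.#..#
tick 24: #.##....##.
tick 25: ..#.#..##..
tick 26: .#...###.#.
tick 27: #.#.##....#
tick 28: ....#.#..##
tick 29: #..#...###.
tick 30: .##.#.##...
tick 31: ##....#.#..
tick 32: #.#..#...##
tick 33: ...##.#.##.

33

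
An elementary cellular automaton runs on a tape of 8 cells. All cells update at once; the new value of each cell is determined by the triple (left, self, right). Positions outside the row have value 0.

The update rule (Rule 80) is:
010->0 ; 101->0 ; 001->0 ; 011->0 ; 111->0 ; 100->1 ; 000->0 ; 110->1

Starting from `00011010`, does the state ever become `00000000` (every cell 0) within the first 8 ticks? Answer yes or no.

00001001
00000100
00000010
00000001
00000000
all cells are 0 at tick 5

yes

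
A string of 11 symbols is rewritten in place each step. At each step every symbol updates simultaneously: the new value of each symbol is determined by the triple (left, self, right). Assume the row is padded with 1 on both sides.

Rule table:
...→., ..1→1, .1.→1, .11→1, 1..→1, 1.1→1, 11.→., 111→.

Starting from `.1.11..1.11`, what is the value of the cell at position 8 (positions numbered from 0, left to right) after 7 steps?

1111.11111.
....11....1
1..11.1..11
.111.11111.
11..11....1
..111.1..11
111..11111.
position 8 holds 1

1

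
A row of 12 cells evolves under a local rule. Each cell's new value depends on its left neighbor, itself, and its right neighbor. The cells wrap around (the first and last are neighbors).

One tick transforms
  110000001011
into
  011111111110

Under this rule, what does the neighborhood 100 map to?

At position 2 the neighborhood is 100; the next row has 1 there.

1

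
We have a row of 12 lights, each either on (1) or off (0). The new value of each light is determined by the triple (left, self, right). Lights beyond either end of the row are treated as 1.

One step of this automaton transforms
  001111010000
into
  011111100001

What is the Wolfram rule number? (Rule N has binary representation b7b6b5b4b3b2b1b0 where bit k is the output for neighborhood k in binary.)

234

position 3: 111 → 1  (bit 7 = 1)
position 5: 110 → 1  (bit 6 = 1)
position 6: 101 → 1  (bit 5 = 1)
position 0: 100 → 0  (bit 4 = 0)
position 2: 011 → 1  (bit 3 = 1)
position 7: 010 → 0  (bit 2 = 0)
position 1: 001 → 1  (bit 1 = 1)
position 9: 000 → 0  (bit 0 = 0)
bits b7..b0 = 11101010 = 234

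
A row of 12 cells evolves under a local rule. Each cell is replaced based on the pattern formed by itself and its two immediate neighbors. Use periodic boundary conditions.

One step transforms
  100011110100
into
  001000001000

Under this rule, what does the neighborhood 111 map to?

At position 5 the neighborhood is 111; the next row has 0 there.

0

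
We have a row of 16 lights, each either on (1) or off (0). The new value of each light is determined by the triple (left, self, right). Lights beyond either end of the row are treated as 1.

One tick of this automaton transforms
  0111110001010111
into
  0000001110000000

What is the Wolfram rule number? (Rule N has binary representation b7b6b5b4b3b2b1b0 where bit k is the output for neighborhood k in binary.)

19

position 2: 111 → 0  (bit 7 = 0)
position 5: 110 → 0  (bit 6 = 0)
position 0: 101 → 0  (bit 5 = 0)
position 6: 100 → 1  (bit 4 = 1)
position 1: 011 → 0  (bit 3 = 0)
position 9: 010 → 0  (bit 2 = 0)
position 8: 001 → 1  (bit 1 = 1)
position 7: 000 → 1  (bit 0 = 1)
bits b7..b0 = 00010011 = 19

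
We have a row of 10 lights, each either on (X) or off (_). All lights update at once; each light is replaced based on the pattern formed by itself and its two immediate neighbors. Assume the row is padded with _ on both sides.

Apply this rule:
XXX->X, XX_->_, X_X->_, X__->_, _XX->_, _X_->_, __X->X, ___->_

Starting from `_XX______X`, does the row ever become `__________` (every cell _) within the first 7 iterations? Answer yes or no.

no

X_______X_
_______X__
______X___
_____X____
____X_____
___X______
__X_______
iteration 7 is __X_______, still not uniform _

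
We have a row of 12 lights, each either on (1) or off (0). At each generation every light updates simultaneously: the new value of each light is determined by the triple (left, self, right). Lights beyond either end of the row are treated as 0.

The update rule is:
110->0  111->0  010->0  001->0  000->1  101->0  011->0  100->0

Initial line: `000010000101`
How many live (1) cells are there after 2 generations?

4

generation 1: 111000110000
generation 2: 000010000111
count of 1: 4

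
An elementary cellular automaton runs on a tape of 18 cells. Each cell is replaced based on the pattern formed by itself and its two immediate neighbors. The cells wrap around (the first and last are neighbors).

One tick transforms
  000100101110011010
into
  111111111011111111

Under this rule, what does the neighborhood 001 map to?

At position 2 the neighborhood is 001; the next row has 1 there.

1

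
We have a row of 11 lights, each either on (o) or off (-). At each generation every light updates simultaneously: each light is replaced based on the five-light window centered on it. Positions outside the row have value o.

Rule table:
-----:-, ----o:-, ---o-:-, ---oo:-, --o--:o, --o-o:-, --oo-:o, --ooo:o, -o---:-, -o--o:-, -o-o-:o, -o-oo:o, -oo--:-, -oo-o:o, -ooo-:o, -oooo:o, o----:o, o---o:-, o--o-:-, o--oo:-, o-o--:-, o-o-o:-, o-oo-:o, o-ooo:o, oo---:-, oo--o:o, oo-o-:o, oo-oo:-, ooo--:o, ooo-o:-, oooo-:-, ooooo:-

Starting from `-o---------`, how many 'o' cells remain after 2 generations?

generation 1: o--o-------
generation 2: oo-o-o-----
count of o: 4

4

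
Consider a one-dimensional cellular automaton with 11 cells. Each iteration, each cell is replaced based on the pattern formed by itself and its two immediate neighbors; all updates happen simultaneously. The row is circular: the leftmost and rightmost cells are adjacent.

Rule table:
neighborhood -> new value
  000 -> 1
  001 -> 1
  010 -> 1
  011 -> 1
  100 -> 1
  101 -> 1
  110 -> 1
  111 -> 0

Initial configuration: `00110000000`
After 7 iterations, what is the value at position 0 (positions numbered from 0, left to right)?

11111111111
00000000000
11111111111  (repeats iteration 1; period 2)
iteration 7: 11111111111
position 0 holds 1

1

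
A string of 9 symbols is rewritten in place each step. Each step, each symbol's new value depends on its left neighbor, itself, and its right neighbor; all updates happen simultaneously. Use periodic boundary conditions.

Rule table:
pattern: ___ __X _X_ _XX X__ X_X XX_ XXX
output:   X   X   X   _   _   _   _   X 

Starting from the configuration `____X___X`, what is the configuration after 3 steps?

XX___XXX_

_XXXX_XXX
__XX___X_
XX___XXX_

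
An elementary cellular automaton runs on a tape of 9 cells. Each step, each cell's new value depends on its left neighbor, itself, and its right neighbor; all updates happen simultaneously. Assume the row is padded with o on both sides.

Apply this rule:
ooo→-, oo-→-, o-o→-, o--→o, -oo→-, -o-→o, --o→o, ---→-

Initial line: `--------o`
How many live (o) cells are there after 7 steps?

o------o-
-o----oo-
-oo--o---
---oooo-o
o-o------
--oo----o
oo--o--o-
count of o: 4

4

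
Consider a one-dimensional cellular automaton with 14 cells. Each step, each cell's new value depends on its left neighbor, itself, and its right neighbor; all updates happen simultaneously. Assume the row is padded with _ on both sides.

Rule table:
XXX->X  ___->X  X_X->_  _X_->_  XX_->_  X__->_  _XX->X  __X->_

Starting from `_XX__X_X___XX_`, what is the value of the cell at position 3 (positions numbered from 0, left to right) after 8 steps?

X

_X_______X_X__
___XXXXX_____X
XX_XXXX__XXX__
X__XXX___XX__X
___XX__X_X____
XX_X_______XXX
X____XXXXX_XX_
__XX_XXXX__X__
position 3 holds X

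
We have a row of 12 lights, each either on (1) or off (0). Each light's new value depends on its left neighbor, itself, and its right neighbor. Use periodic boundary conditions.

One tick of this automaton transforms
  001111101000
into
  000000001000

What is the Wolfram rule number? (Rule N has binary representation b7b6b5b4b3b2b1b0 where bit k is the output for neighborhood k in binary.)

position 3: 111 → 0  (bit 7 = 0)
position 6: 110 → 0  (bit 6 = 0)
position 7: 101 → 0  (bit 5 = 0)
position 9: 100 → 0  (bit 4 = 0)
position 2: 011 → 0  (bit 3 = 0)
position 8: 010 → 1  (bit 2 = 1)
position 1: 001 → 0  (bit 1 = 0)
position 0: 000 → 0  (bit 0 = 0)
bits b7..b0 = 00000100 = 4

4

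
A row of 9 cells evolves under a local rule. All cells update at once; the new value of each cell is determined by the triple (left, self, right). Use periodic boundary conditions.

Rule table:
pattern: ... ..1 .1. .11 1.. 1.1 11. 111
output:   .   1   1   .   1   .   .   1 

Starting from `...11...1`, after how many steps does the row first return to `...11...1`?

1.1..1.11
..1111..1
11.11.111
1......11
.1....1.1
.11..11.1
...11...1

7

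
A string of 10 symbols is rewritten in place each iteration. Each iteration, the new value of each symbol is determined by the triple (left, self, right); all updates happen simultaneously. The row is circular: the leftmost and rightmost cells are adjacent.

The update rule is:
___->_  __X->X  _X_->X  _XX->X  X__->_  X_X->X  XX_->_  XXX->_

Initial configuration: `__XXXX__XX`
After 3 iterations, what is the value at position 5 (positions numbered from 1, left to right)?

_

_XX____XX_
XX____XX__
X____XX__X
position 5 holds _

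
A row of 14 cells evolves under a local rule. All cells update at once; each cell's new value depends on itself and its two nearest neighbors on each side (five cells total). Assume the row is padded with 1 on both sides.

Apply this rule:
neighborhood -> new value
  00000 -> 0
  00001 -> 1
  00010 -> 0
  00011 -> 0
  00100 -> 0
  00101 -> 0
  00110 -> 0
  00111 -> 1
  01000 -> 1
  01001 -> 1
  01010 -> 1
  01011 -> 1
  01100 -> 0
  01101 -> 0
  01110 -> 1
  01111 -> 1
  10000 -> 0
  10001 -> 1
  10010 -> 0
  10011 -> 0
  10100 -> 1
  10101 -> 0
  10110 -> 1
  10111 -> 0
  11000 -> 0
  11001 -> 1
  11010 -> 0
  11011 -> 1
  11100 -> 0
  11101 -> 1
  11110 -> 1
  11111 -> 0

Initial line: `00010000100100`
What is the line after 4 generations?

01001010010010
01100111001001
11010110100101
11001100110010

11001100110010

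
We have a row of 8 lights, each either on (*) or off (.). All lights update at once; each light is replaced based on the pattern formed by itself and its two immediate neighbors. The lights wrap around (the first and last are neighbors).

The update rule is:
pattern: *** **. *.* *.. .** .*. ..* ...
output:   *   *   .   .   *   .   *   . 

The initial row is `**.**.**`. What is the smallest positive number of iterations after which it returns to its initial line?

1

**.**.**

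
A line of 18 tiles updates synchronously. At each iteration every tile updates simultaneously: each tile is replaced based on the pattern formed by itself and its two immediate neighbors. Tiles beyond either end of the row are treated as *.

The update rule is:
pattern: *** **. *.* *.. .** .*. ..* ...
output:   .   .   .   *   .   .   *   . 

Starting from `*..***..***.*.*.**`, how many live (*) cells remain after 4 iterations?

4

.**...**..........
...*.*..*........*
*.*...**.*......*.
...*.*....*....*..
count of *: 4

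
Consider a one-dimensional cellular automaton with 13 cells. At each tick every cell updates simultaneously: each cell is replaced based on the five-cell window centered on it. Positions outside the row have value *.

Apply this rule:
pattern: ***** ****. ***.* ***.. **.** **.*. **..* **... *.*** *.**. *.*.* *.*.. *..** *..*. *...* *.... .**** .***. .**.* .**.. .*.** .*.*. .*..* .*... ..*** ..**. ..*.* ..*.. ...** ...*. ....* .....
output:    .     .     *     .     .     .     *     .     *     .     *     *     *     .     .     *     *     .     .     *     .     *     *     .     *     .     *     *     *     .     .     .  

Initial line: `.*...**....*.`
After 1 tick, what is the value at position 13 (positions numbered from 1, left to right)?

.*..*.*.*..*.
position 13 holds .

.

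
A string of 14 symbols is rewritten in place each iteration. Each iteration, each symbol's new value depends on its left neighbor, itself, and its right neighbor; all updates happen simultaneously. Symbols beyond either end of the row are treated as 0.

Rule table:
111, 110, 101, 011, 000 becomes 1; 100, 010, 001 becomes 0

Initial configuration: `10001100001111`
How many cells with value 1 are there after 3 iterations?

00101101101111
10011111111111
00011111111111
count of 1: 11

11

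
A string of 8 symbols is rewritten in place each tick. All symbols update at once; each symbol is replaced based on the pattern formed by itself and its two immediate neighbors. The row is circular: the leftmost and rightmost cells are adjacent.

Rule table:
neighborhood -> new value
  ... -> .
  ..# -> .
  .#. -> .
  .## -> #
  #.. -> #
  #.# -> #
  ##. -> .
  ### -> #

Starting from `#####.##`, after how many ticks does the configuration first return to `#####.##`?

8

tick 1: ####.###
tick 2: ###.####
tick 3: ##.#####
tick 4: #.######
tick 5: .#######
tick 6: #######.
tick 7: ######.#
tick 8: #####.##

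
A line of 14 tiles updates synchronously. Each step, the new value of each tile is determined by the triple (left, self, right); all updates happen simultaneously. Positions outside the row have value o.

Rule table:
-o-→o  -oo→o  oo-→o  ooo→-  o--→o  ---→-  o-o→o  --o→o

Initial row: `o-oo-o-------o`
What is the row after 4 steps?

oo--oo--ooo---

ooooooo-----oo
------oo---oo-
o----oooo-oooo
oo--oo--ooo---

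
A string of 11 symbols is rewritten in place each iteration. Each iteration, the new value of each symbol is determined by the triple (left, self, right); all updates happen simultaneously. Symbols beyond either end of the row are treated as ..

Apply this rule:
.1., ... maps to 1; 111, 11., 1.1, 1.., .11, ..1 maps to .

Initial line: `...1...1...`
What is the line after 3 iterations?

11.1.1.1.11

11.1.1.1.11
...1.1.1...
11.1.1.1.11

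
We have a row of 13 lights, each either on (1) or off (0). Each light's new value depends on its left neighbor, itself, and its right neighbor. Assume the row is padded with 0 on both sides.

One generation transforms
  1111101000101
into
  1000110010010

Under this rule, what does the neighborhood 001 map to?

At position 9 the neighborhood is 001; the next row has 0 there.

0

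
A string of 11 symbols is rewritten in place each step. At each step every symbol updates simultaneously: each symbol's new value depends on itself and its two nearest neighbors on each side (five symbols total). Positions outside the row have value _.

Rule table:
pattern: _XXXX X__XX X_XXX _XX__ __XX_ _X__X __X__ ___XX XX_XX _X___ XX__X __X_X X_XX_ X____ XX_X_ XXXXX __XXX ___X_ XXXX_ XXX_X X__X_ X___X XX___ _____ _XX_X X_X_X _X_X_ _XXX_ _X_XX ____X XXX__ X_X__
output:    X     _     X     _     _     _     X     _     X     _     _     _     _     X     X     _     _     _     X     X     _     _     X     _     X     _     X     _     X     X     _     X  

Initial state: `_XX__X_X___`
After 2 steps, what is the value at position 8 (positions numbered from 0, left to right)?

______XX_X_
____X__XXX_
position 8 holds X

X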